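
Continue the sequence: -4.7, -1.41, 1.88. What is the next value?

Differences: -1.41 - -4.7 = 3.29
This is an arithmetic sequence with common difference d = 3.29.
Next term = 1.88 + 3.29 = 5.17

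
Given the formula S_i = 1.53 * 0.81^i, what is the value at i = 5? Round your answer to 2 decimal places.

S_5 = 1.53 * 0.81^5 ≈ 1.53 * 0.3487 ≈ 0.53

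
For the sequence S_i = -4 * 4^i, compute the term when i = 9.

S_9 = -4 * 4^9 = -4 * 262144 = -1048576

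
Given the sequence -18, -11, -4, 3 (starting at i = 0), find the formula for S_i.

Check differences: -11 - -18 = 7
-4 - -11 = 7
Common difference d = 7.
First term a = -18.
Formula: S_i = -18 + 7*i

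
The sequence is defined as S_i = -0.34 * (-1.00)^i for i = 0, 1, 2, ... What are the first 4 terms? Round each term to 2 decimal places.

This is a geometric sequence.
i=0: S_0 = -0.34 * (-1.0)^0 = -0.34
i=1: S_1 = -0.34 * (-1.0)^1 = 0.34
i=2: S_2 = -0.34 * (-1.0)^2 = -0.34
i=3: S_3 = -0.34 * (-1.0)^3 = 0.34
The first 4 terms are: [-0.34, 0.34, -0.34, 0.34]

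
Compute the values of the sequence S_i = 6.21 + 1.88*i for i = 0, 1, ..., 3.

This is an arithmetic sequence.
i=0: S_0 = 6.21 + 1.88*0 = 6.21
i=1: S_1 = 6.21 + 1.88*1 = 8.09
i=2: S_2 = 6.21 + 1.88*2 = 9.97
i=3: S_3 = 6.21 + 1.88*3 = 11.85
The first 4 terms are: [6.21, 8.09, 9.97, 11.85]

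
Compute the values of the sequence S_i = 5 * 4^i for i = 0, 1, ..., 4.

This is a geometric sequence.
i=0: S_0 = 5 * 4^0 = 5
i=1: S_1 = 5 * 4^1 = 20
i=2: S_2 = 5 * 4^2 = 80
i=3: S_3 = 5 * 4^3 = 320
i=4: S_4 = 5 * 4^4 = 1280
The first 5 terms are: [5, 20, 80, 320, 1280]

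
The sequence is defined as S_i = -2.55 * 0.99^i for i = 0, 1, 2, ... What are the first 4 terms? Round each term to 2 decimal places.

This is a geometric sequence.
i=0: S_0 = -2.55 * 0.99^0 = -2.55
i=1: S_1 = -2.55 * 0.99^1 ≈ -2.52
i=2: S_2 = -2.55 * 0.99^2 ≈ -2.5
i=3: S_3 = -2.55 * 0.99^3 ≈ -2.47
The first 4 terms are: [-2.55, -2.52, -2.5, -2.47]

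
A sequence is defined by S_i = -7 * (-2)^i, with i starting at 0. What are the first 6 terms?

This is a geometric sequence.
i=0: S_0 = -7 * (-2)^0 = -7
i=1: S_1 = -7 * (-2)^1 = 14
i=2: S_2 = -7 * (-2)^2 = -28
i=3: S_3 = -7 * (-2)^3 = 56
i=4: S_4 = -7 * (-2)^4 = -112
i=5: S_5 = -7 * (-2)^5 = 224
The first 6 terms are: [-7, 14, -28, 56, -112, 224]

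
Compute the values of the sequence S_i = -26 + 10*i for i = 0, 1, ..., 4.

This is an arithmetic sequence.
i=0: S_0 = -26 + 10*0 = -26
i=1: S_1 = -26 + 10*1 = -16
i=2: S_2 = -26 + 10*2 = -6
i=3: S_3 = -26 + 10*3 = 4
i=4: S_4 = -26 + 10*4 = 14
The first 5 terms are: [-26, -16, -6, 4, 14]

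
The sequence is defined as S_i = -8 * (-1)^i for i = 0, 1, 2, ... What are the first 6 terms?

This is a geometric sequence.
i=0: S_0 = -8 * (-1)^0 = -8
i=1: S_1 = -8 * (-1)^1 = 8
i=2: S_2 = -8 * (-1)^2 = -8
i=3: S_3 = -8 * (-1)^3 = 8
i=4: S_4 = -8 * (-1)^4 = -8
i=5: S_5 = -8 * (-1)^5 = 8
The first 6 terms are: [-8, 8, -8, 8, -8, 8]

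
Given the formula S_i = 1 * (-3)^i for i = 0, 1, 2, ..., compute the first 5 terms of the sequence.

This is a geometric sequence.
i=0: S_0 = 1 * (-3)^0 = 1
i=1: S_1 = 1 * (-3)^1 = -3
i=2: S_2 = 1 * (-3)^2 = 9
i=3: S_3 = 1 * (-3)^3 = -27
i=4: S_4 = 1 * (-3)^4 = 81
The first 5 terms are: [1, -3, 9, -27, 81]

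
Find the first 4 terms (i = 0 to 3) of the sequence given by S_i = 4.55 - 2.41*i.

This is an arithmetic sequence.
i=0: S_0 = 4.55 + -2.41*0 = 4.55
i=1: S_1 = 4.55 + -2.41*1 = 2.14
i=2: S_2 = 4.55 + -2.41*2 = -0.27
i=3: S_3 = 4.55 + -2.41*3 = -2.68
The first 4 terms are: [4.55, 2.14, -0.27, -2.68]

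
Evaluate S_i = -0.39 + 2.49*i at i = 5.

S_5 = -0.39 + 2.49*5 = -0.39 + 12.45 = 12.06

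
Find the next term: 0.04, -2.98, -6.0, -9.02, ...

Differences: -2.98 - 0.04 = -3.02
This is an arithmetic sequence with common difference d = -3.02.
Next term = -9.02 + -3.02 = -12.04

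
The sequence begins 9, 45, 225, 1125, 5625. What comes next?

Ratios: 45 / 9 = 5.0
This is a geometric sequence with common ratio r = 5.
Next term = 5625 * 5 = 28125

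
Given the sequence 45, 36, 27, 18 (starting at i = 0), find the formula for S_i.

Check differences: 36 - 45 = -9
27 - 36 = -9
Common difference d = -9.
First term a = 45.
Formula: S_i = 45 - 9*i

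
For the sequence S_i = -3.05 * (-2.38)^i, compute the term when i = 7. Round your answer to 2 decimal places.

S_7 = -3.05 * (-2.38)^7 ≈ -3.05 * -432.5524 ≈ 1319.28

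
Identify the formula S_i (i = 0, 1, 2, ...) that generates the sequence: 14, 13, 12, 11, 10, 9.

Check differences: 13 - 14 = -1
12 - 13 = -1
Common difference d = -1.
First term a = 14.
Formula: S_i = 14 - 1*i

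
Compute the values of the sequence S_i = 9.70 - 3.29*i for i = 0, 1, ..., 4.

This is an arithmetic sequence.
i=0: S_0 = 9.7 + -3.29*0 = 9.7
i=1: S_1 = 9.7 + -3.29*1 = 6.41
i=2: S_2 = 9.7 + -3.29*2 = 3.12
i=3: S_3 = 9.7 + -3.29*3 = -0.17
i=4: S_4 = 9.7 + -3.29*4 = -3.46
The first 5 terms are: [9.7, 6.41, 3.12, -0.17, -3.46]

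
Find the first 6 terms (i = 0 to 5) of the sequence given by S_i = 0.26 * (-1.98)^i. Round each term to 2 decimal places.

This is a geometric sequence.
i=0: S_0 = 0.26 * (-1.98)^0 = 0.26
i=1: S_1 = 0.26 * (-1.98)^1 ≈ -0.51
i=2: S_2 = 0.26 * (-1.98)^2 ≈ 1.02
i=3: S_3 = 0.26 * (-1.98)^3 ≈ -2.02
i=4: S_4 = 0.26 * (-1.98)^4 ≈ 4.0
i=5: S_5 = 0.26 * (-1.98)^5 ≈ -7.91
The first 6 terms are: [0.26, -0.51, 1.02, -2.02, 4.0, -7.91]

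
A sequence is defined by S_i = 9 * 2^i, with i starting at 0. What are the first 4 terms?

This is a geometric sequence.
i=0: S_0 = 9 * 2^0 = 9
i=1: S_1 = 9 * 2^1 = 18
i=2: S_2 = 9 * 2^2 = 36
i=3: S_3 = 9 * 2^3 = 72
The first 4 terms are: [9, 18, 36, 72]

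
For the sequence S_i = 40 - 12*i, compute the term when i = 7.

S_7 = 40 + -12*7 = 40 + -84 = -44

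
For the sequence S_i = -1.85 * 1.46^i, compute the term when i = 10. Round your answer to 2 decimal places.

S_10 = -1.85 * 1.46^10 ≈ -1.85 * 44.0077 ≈ -81.41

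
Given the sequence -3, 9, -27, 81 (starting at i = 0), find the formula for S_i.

Check ratios: 9 / -3 = -3.0
Common ratio r = -3.
First term a = -3.
Formula: S_i = -3 * (-3)^i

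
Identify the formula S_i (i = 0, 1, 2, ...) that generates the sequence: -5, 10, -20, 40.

Check ratios: 10 / -5 = -2.0
Common ratio r = -2.
First term a = -5.
Formula: S_i = -5 * (-2)^i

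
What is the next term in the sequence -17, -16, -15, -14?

Differences: -16 - -17 = 1
This is an arithmetic sequence with common difference d = 1.
Next term = -14 + 1 = -13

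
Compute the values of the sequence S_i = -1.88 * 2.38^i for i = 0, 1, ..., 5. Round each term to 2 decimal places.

This is a geometric sequence.
i=0: S_0 = -1.88 * 2.38^0 = -1.88
i=1: S_1 = -1.88 * 2.38^1 ≈ -4.47
i=2: S_2 = -1.88 * 2.38^2 ≈ -10.65
i=3: S_3 = -1.88 * 2.38^3 ≈ -25.34
i=4: S_4 = -1.88 * 2.38^4 ≈ -60.32
i=5: S_5 = -1.88 * 2.38^5 ≈ -143.56
The first 6 terms are: [-1.88, -4.47, -10.65, -25.34, -60.32, -143.56]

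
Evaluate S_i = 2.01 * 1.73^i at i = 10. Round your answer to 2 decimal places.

S_10 = 2.01 * 1.73^10 ≈ 2.01 * 240.1381 ≈ 482.68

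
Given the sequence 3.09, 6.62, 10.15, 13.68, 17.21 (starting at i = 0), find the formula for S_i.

Check differences: 6.62 - 3.09 = 3.53
10.15 - 6.62 = 3.53
Common difference d = 3.53.
First term a = 3.09.
Formula: S_i = 3.09 + 3.53*i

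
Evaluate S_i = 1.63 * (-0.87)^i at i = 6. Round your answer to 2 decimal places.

S_6 = 1.63 * (-0.87)^6 ≈ 1.63 * 0.4336 ≈ 0.71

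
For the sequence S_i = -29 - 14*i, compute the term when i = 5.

S_5 = -29 + -14*5 = -29 + -70 = -99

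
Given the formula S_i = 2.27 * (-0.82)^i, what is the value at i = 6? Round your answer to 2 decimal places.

S_6 = 2.27 * (-0.82)^6 ≈ 2.27 * 0.304 ≈ 0.69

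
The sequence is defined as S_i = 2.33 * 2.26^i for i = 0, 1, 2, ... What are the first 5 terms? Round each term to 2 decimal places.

This is a geometric sequence.
i=0: S_0 = 2.33 * 2.26^0 = 2.33
i=1: S_1 = 2.33 * 2.26^1 ≈ 5.27
i=2: S_2 = 2.33 * 2.26^2 ≈ 11.9
i=3: S_3 = 2.33 * 2.26^3 ≈ 26.9
i=4: S_4 = 2.33 * 2.26^4 ≈ 60.78
The first 5 terms are: [2.33, 5.27, 11.9, 26.9, 60.78]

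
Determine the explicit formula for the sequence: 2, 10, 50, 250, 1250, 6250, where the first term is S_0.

Check ratios: 10 / 2 = 5.0
Common ratio r = 5.
First term a = 2.
Formula: S_i = 2 * 5^i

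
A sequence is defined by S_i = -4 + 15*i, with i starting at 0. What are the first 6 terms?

This is an arithmetic sequence.
i=0: S_0 = -4 + 15*0 = -4
i=1: S_1 = -4 + 15*1 = 11
i=2: S_2 = -4 + 15*2 = 26
i=3: S_3 = -4 + 15*3 = 41
i=4: S_4 = -4 + 15*4 = 56
i=5: S_5 = -4 + 15*5 = 71
The first 6 terms are: [-4, 11, 26, 41, 56, 71]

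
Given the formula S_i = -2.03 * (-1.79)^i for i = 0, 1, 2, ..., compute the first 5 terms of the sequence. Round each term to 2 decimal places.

This is a geometric sequence.
i=0: S_0 = -2.03 * (-1.79)^0 = -2.03
i=1: S_1 = -2.03 * (-1.79)^1 ≈ 3.63
i=2: S_2 = -2.03 * (-1.79)^2 ≈ -6.5
i=3: S_3 = -2.03 * (-1.79)^3 ≈ 11.64
i=4: S_4 = -2.03 * (-1.79)^4 ≈ -20.84
The first 5 terms are: [-2.03, 3.63, -6.5, 11.64, -20.84]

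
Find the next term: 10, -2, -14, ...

Differences: -2 - 10 = -12
This is an arithmetic sequence with common difference d = -12.
Next term = -14 + -12 = -26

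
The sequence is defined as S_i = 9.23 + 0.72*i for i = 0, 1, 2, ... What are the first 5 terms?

This is an arithmetic sequence.
i=0: S_0 = 9.23 + 0.72*0 = 9.23
i=1: S_1 = 9.23 + 0.72*1 = 9.95
i=2: S_2 = 9.23 + 0.72*2 = 10.67
i=3: S_3 = 9.23 + 0.72*3 = 11.39
i=4: S_4 = 9.23 + 0.72*4 = 12.11
The first 5 terms are: [9.23, 9.95, 10.67, 11.39, 12.11]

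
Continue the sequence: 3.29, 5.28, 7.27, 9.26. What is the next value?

Differences: 5.28 - 3.29 = 1.99
This is an arithmetic sequence with common difference d = 1.99.
Next term = 9.26 + 1.99 = 11.25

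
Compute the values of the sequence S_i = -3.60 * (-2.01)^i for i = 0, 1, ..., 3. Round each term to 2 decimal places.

This is a geometric sequence.
i=0: S_0 = -3.6 * (-2.01)^0 = -3.6
i=1: S_1 = -3.6 * (-2.01)^1 ≈ 7.24
i=2: S_2 = -3.6 * (-2.01)^2 ≈ -14.54
i=3: S_3 = -3.6 * (-2.01)^3 ≈ 29.23
The first 4 terms are: [-3.6, 7.24, -14.54, 29.23]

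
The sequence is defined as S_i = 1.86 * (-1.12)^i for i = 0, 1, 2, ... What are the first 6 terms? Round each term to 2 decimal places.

This is a geometric sequence.
i=0: S_0 = 1.86 * (-1.12)^0 = 1.86
i=1: S_1 = 1.86 * (-1.12)^1 ≈ -2.08
i=2: S_2 = 1.86 * (-1.12)^2 ≈ 2.33
i=3: S_3 = 1.86 * (-1.12)^3 ≈ -2.61
i=4: S_4 = 1.86 * (-1.12)^4 ≈ 2.93
i=5: S_5 = 1.86 * (-1.12)^5 ≈ -3.28
The first 6 terms are: [1.86, -2.08, 2.33, -2.61, 2.93, -3.28]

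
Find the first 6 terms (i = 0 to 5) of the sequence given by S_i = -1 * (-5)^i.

This is a geometric sequence.
i=0: S_0 = -1 * (-5)^0 = -1
i=1: S_1 = -1 * (-5)^1 = 5
i=2: S_2 = -1 * (-5)^2 = -25
i=3: S_3 = -1 * (-5)^3 = 125
i=4: S_4 = -1 * (-5)^4 = -625
i=5: S_5 = -1 * (-5)^5 = 3125
The first 6 terms are: [-1, 5, -25, 125, -625, 3125]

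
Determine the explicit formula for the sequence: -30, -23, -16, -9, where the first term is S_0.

Check differences: -23 - -30 = 7
-16 - -23 = 7
Common difference d = 7.
First term a = -30.
Formula: S_i = -30 + 7*i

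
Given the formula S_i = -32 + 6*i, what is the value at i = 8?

S_8 = -32 + 6*8 = -32 + 48 = 16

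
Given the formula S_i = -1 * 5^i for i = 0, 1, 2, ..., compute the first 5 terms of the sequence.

This is a geometric sequence.
i=0: S_0 = -1 * 5^0 = -1
i=1: S_1 = -1 * 5^1 = -5
i=2: S_2 = -1 * 5^2 = -25
i=3: S_3 = -1 * 5^3 = -125
i=4: S_4 = -1 * 5^4 = -625
The first 5 terms are: [-1, -5, -25, -125, -625]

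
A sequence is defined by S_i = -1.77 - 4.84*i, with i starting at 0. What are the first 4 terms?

This is an arithmetic sequence.
i=0: S_0 = -1.77 + -4.84*0 = -1.77
i=1: S_1 = -1.77 + -4.84*1 = -6.61
i=2: S_2 = -1.77 + -4.84*2 = -11.45
i=3: S_3 = -1.77 + -4.84*3 = -16.29
The first 4 terms are: [-1.77, -6.61, -11.45, -16.29]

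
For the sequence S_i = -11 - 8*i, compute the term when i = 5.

S_5 = -11 + -8*5 = -11 + -40 = -51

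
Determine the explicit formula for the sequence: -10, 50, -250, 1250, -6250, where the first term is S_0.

Check ratios: 50 / -10 = -5.0
Common ratio r = -5.
First term a = -10.
Formula: S_i = -10 * (-5)^i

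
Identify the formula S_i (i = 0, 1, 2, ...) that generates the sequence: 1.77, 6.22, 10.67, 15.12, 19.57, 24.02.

Check differences: 6.22 - 1.77 = 4.45
10.67 - 6.22 = 4.45
Common difference d = 4.45.
First term a = 1.77.
Formula: S_i = 1.77 + 4.45*i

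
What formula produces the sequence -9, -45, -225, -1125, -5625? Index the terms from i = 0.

Check ratios: -45 / -9 = 5.0
Common ratio r = 5.
First term a = -9.
Formula: S_i = -9 * 5^i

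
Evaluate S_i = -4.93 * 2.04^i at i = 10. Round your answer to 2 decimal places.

S_10 = -4.93 * 2.04^10 ≈ -4.93 * 1248.2503 ≈ -6153.87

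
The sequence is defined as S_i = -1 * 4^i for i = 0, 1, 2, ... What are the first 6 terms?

This is a geometric sequence.
i=0: S_0 = -1 * 4^0 = -1
i=1: S_1 = -1 * 4^1 = -4
i=2: S_2 = -1 * 4^2 = -16
i=3: S_3 = -1 * 4^3 = -64
i=4: S_4 = -1 * 4^4 = -256
i=5: S_5 = -1 * 4^5 = -1024
The first 6 terms are: [-1, -4, -16, -64, -256, -1024]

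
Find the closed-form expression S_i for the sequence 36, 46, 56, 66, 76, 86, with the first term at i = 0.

Check differences: 46 - 36 = 10
56 - 46 = 10
Common difference d = 10.
First term a = 36.
Formula: S_i = 36 + 10*i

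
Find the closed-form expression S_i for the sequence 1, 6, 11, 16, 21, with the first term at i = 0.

Check differences: 6 - 1 = 5
11 - 6 = 5
Common difference d = 5.
First term a = 1.
Formula: S_i = 1 + 5*i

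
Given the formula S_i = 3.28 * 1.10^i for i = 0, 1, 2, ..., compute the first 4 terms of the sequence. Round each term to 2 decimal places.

This is a geometric sequence.
i=0: S_0 = 3.28 * 1.1^0 = 3.28
i=1: S_1 = 3.28 * 1.1^1 ≈ 3.61
i=2: S_2 = 3.28 * 1.1^2 ≈ 3.97
i=3: S_3 = 3.28 * 1.1^3 ≈ 4.37
The first 4 terms are: [3.28, 3.61, 3.97, 4.37]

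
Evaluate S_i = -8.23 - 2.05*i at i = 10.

S_10 = -8.23 + -2.05*10 = -8.23 + -20.5 = -28.73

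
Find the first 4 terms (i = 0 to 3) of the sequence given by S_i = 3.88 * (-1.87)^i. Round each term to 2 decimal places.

This is a geometric sequence.
i=0: S_0 = 3.88 * (-1.87)^0 = 3.88
i=1: S_1 = 3.88 * (-1.87)^1 ≈ -7.26
i=2: S_2 = 3.88 * (-1.87)^2 ≈ 13.57
i=3: S_3 = 3.88 * (-1.87)^3 ≈ -25.37
The first 4 terms are: [3.88, -7.26, 13.57, -25.37]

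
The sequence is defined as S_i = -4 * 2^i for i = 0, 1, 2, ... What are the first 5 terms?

This is a geometric sequence.
i=0: S_0 = -4 * 2^0 = -4
i=1: S_1 = -4 * 2^1 = -8
i=2: S_2 = -4 * 2^2 = -16
i=3: S_3 = -4 * 2^3 = -32
i=4: S_4 = -4 * 2^4 = -64
The first 5 terms are: [-4, -8, -16, -32, -64]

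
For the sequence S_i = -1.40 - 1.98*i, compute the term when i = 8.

S_8 = -1.4 + -1.98*8 = -1.4 + -15.84 = -17.24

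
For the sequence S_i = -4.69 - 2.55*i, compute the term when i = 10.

S_10 = -4.69 + -2.55*10 = -4.69 + -25.5 = -30.19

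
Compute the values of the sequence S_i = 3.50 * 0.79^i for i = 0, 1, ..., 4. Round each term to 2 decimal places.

This is a geometric sequence.
i=0: S_0 = 3.5 * 0.79^0 = 3.5
i=1: S_1 = 3.5 * 0.79^1 ≈ 2.77
i=2: S_2 = 3.5 * 0.79^2 ≈ 2.18
i=3: S_3 = 3.5 * 0.79^3 ≈ 1.73
i=4: S_4 = 3.5 * 0.79^4 ≈ 1.36
The first 5 terms are: [3.5, 2.77, 2.18, 1.73, 1.36]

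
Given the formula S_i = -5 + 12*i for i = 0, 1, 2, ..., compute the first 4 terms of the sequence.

This is an arithmetic sequence.
i=0: S_0 = -5 + 12*0 = -5
i=1: S_1 = -5 + 12*1 = 7
i=2: S_2 = -5 + 12*2 = 19
i=3: S_3 = -5 + 12*3 = 31
The first 4 terms are: [-5, 7, 19, 31]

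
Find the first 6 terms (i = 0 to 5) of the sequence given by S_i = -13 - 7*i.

This is an arithmetic sequence.
i=0: S_0 = -13 + -7*0 = -13
i=1: S_1 = -13 + -7*1 = -20
i=2: S_2 = -13 + -7*2 = -27
i=3: S_3 = -13 + -7*3 = -34
i=4: S_4 = -13 + -7*4 = -41
i=5: S_5 = -13 + -7*5 = -48
The first 6 terms are: [-13, -20, -27, -34, -41, -48]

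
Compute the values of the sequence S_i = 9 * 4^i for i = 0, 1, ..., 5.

This is a geometric sequence.
i=0: S_0 = 9 * 4^0 = 9
i=1: S_1 = 9 * 4^1 = 36
i=2: S_2 = 9 * 4^2 = 144
i=3: S_3 = 9 * 4^3 = 576
i=4: S_4 = 9 * 4^4 = 2304
i=5: S_5 = 9 * 4^5 = 9216
The first 6 terms are: [9, 36, 144, 576, 2304, 9216]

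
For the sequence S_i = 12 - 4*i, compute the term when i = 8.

S_8 = 12 + -4*8 = 12 + -32 = -20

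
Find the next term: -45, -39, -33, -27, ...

Differences: -39 - -45 = 6
This is an arithmetic sequence with common difference d = 6.
Next term = -27 + 6 = -21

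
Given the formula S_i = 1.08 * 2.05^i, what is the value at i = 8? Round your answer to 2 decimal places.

S_8 = 1.08 * 2.05^8 ≈ 1.08 * 311.9111 ≈ 336.86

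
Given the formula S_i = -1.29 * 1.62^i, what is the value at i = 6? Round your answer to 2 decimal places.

S_6 = -1.29 * 1.62^6 ≈ -1.29 * 18.0755 ≈ -23.32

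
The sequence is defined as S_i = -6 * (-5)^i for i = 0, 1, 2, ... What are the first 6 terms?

This is a geometric sequence.
i=0: S_0 = -6 * (-5)^0 = -6
i=1: S_1 = -6 * (-5)^1 = 30
i=2: S_2 = -6 * (-5)^2 = -150
i=3: S_3 = -6 * (-5)^3 = 750
i=4: S_4 = -6 * (-5)^4 = -3750
i=5: S_5 = -6 * (-5)^5 = 18750
The first 6 terms are: [-6, 30, -150, 750, -3750, 18750]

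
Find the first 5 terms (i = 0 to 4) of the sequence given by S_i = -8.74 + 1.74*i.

This is an arithmetic sequence.
i=0: S_0 = -8.74 + 1.74*0 = -8.74
i=1: S_1 = -8.74 + 1.74*1 = -7.0
i=2: S_2 = -8.74 + 1.74*2 = -5.26
i=3: S_3 = -8.74 + 1.74*3 = -3.52
i=4: S_4 = -8.74 + 1.74*4 = -1.78
The first 5 terms are: [-8.74, -7.0, -5.26, -3.52, -1.78]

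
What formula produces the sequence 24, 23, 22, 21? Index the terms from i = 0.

Check differences: 23 - 24 = -1
22 - 23 = -1
Common difference d = -1.
First term a = 24.
Formula: S_i = 24 - 1*i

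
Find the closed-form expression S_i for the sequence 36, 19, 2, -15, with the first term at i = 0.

Check differences: 19 - 36 = -17
2 - 19 = -17
Common difference d = -17.
First term a = 36.
Formula: S_i = 36 - 17*i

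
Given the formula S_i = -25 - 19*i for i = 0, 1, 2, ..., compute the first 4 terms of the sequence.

This is an arithmetic sequence.
i=0: S_0 = -25 + -19*0 = -25
i=1: S_1 = -25 + -19*1 = -44
i=2: S_2 = -25 + -19*2 = -63
i=3: S_3 = -25 + -19*3 = -82
The first 4 terms are: [-25, -44, -63, -82]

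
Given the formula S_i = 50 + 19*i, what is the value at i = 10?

S_10 = 50 + 19*10 = 50 + 190 = 240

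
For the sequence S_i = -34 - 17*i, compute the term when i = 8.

S_8 = -34 + -17*8 = -34 + -136 = -170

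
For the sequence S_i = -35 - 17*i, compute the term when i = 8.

S_8 = -35 + -17*8 = -35 + -136 = -171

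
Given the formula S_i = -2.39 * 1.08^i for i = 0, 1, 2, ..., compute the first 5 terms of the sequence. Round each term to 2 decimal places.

This is a geometric sequence.
i=0: S_0 = -2.39 * 1.08^0 = -2.39
i=1: S_1 = -2.39 * 1.08^1 ≈ -2.58
i=2: S_2 = -2.39 * 1.08^2 ≈ -2.79
i=3: S_3 = -2.39 * 1.08^3 ≈ -3.01
i=4: S_4 = -2.39 * 1.08^4 ≈ -3.25
The first 5 terms are: [-2.39, -2.58, -2.79, -3.01, -3.25]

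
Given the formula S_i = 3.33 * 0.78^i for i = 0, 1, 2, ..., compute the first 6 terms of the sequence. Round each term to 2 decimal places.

This is a geometric sequence.
i=0: S_0 = 3.33 * 0.78^0 = 3.33
i=1: S_1 = 3.33 * 0.78^1 ≈ 2.6
i=2: S_2 = 3.33 * 0.78^2 ≈ 2.03
i=3: S_3 = 3.33 * 0.78^3 ≈ 1.58
i=4: S_4 = 3.33 * 0.78^4 ≈ 1.23
i=5: S_5 = 3.33 * 0.78^5 ≈ 0.96
The first 6 terms are: [3.33, 2.6, 2.03, 1.58, 1.23, 0.96]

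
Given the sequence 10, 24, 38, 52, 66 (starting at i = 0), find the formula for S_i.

Check differences: 24 - 10 = 14
38 - 24 = 14
Common difference d = 14.
First term a = 10.
Formula: S_i = 10 + 14*i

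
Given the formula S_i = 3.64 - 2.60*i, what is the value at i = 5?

S_5 = 3.64 + -2.6*5 = 3.64 + -13.0 = -9.36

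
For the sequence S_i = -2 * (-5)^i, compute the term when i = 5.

S_5 = -2 * (-5)^5 = -2 * -3125 = 6250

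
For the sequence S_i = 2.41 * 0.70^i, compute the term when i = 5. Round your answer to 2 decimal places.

S_5 = 2.41 * 0.7^5 ≈ 2.41 * 0.1681 ≈ 0.41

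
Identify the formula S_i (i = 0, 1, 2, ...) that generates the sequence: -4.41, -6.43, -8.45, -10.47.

Check differences: -6.43 - -4.41 = -2.02
-8.45 - -6.43 = -2.02
Common difference d = -2.02.
First term a = -4.41.
Formula: S_i = -4.41 - 2.02*i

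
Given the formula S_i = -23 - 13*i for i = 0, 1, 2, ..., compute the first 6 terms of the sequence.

This is an arithmetic sequence.
i=0: S_0 = -23 + -13*0 = -23
i=1: S_1 = -23 + -13*1 = -36
i=2: S_2 = -23 + -13*2 = -49
i=3: S_3 = -23 + -13*3 = -62
i=4: S_4 = -23 + -13*4 = -75
i=5: S_5 = -23 + -13*5 = -88
The first 6 terms are: [-23, -36, -49, -62, -75, -88]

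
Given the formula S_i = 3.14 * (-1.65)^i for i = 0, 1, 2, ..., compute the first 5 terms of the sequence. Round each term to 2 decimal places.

This is a geometric sequence.
i=0: S_0 = 3.14 * (-1.65)^0 = 3.14
i=1: S_1 = 3.14 * (-1.65)^1 ≈ -5.18
i=2: S_2 = 3.14 * (-1.65)^2 ≈ 8.55
i=3: S_3 = 3.14 * (-1.65)^3 ≈ -14.11
i=4: S_4 = 3.14 * (-1.65)^4 ≈ 23.27
The first 5 terms are: [3.14, -5.18, 8.55, -14.11, 23.27]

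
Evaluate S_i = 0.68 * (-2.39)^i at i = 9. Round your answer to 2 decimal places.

S_9 = 0.68 * (-2.39)^9 ≈ 0.68 * -2544.3749 ≈ -1730.17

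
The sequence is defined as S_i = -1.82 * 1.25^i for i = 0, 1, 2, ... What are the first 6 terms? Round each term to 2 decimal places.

This is a geometric sequence.
i=0: S_0 = -1.82 * 1.25^0 = -1.82
i=1: S_1 = -1.82 * 1.25^1 ≈ -2.28
i=2: S_2 = -1.82 * 1.25^2 ≈ -2.84
i=3: S_3 = -1.82 * 1.25^3 ≈ -3.55
i=4: S_4 = -1.82 * 1.25^4 ≈ -4.44
i=5: S_5 = -1.82 * 1.25^5 ≈ -5.55
The first 6 terms are: [-1.82, -2.28, -2.84, -3.55, -4.44, -5.55]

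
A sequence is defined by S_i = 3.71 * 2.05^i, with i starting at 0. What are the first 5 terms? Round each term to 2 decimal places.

This is a geometric sequence.
i=0: S_0 = 3.71 * 2.05^0 = 3.71
i=1: S_1 = 3.71 * 2.05^1 ≈ 7.61
i=2: S_2 = 3.71 * 2.05^2 ≈ 15.59
i=3: S_3 = 3.71 * 2.05^3 ≈ 31.96
i=4: S_4 = 3.71 * 2.05^4 ≈ 65.52
The first 5 terms are: [3.71, 7.61, 15.59, 31.96, 65.52]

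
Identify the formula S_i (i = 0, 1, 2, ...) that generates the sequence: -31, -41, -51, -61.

Check differences: -41 - -31 = -10
-51 - -41 = -10
Common difference d = -10.
First term a = -31.
Formula: S_i = -31 - 10*i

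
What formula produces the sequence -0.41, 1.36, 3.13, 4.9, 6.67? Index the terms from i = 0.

Check differences: 1.36 - -0.41 = 1.77
3.13 - 1.36 = 1.77
Common difference d = 1.77.
First term a = -0.41.
Formula: S_i = -0.41 + 1.77*i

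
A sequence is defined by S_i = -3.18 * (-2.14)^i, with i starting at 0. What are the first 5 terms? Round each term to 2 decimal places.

This is a geometric sequence.
i=0: S_0 = -3.18 * (-2.14)^0 = -3.18
i=1: S_1 = -3.18 * (-2.14)^1 ≈ 6.81
i=2: S_2 = -3.18 * (-2.14)^2 ≈ -14.56
i=3: S_3 = -3.18 * (-2.14)^3 ≈ 31.17
i=4: S_4 = -3.18 * (-2.14)^4 ≈ -66.69
The first 5 terms are: [-3.18, 6.81, -14.56, 31.17, -66.69]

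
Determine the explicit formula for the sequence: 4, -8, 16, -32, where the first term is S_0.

Check ratios: -8 / 4 = -2.0
Common ratio r = -2.
First term a = 4.
Formula: S_i = 4 * (-2)^i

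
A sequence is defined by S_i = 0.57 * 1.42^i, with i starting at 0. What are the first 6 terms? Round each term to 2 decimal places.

This is a geometric sequence.
i=0: S_0 = 0.57 * 1.42^0 = 0.57
i=1: S_1 = 0.57 * 1.42^1 ≈ 0.81
i=2: S_2 = 0.57 * 1.42^2 ≈ 1.15
i=3: S_3 = 0.57 * 1.42^3 ≈ 1.63
i=4: S_4 = 0.57 * 1.42^4 ≈ 2.32
i=5: S_5 = 0.57 * 1.42^5 ≈ 3.29
The first 6 terms are: [0.57, 0.81, 1.15, 1.63, 2.32, 3.29]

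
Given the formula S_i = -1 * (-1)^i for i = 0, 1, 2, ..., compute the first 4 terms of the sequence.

This is a geometric sequence.
i=0: S_0 = -1 * (-1)^0 = -1
i=1: S_1 = -1 * (-1)^1 = 1
i=2: S_2 = -1 * (-1)^2 = -1
i=3: S_3 = -1 * (-1)^3 = 1
The first 4 terms are: [-1, 1, -1, 1]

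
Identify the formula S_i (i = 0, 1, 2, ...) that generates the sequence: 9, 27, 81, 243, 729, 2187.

Check ratios: 27 / 9 = 3.0
Common ratio r = 3.
First term a = 9.
Formula: S_i = 9 * 3^i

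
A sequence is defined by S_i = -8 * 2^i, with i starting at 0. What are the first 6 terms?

This is a geometric sequence.
i=0: S_0 = -8 * 2^0 = -8
i=1: S_1 = -8 * 2^1 = -16
i=2: S_2 = -8 * 2^2 = -32
i=3: S_3 = -8 * 2^3 = -64
i=4: S_4 = -8 * 2^4 = -128
i=5: S_5 = -8 * 2^5 = -256
The first 6 terms are: [-8, -16, -32, -64, -128, -256]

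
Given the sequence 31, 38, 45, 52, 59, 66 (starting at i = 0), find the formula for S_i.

Check differences: 38 - 31 = 7
45 - 38 = 7
Common difference d = 7.
First term a = 31.
Formula: S_i = 31 + 7*i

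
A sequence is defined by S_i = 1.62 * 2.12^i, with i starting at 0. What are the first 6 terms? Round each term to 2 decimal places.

This is a geometric sequence.
i=0: S_0 = 1.62 * 2.12^0 = 1.62
i=1: S_1 = 1.62 * 2.12^1 ≈ 3.43
i=2: S_2 = 1.62 * 2.12^2 ≈ 7.28
i=3: S_3 = 1.62 * 2.12^3 ≈ 15.44
i=4: S_4 = 1.62 * 2.12^4 ≈ 32.72
i=5: S_5 = 1.62 * 2.12^5 ≈ 69.37
The first 6 terms are: [1.62, 3.43, 7.28, 15.44, 32.72, 69.37]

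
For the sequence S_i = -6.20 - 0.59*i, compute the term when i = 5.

S_5 = -6.2 + -0.59*5 = -6.2 + -2.95 = -9.15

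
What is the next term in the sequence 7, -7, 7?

Ratios: -7 / 7 = -1.0
This is a geometric sequence with common ratio r = -1.
Next term = 7 * -1 = -7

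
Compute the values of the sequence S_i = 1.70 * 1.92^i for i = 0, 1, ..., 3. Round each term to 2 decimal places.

This is a geometric sequence.
i=0: S_0 = 1.7 * 1.92^0 = 1.7
i=1: S_1 = 1.7 * 1.92^1 ≈ 3.26
i=2: S_2 = 1.7 * 1.92^2 ≈ 6.27
i=3: S_3 = 1.7 * 1.92^3 ≈ 12.03
The first 4 terms are: [1.7, 3.26, 6.27, 12.03]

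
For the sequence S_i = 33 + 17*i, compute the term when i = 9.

S_9 = 33 + 17*9 = 33 + 153 = 186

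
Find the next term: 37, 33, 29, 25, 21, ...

Differences: 33 - 37 = -4
This is an arithmetic sequence with common difference d = -4.
Next term = 21 + -4 = 17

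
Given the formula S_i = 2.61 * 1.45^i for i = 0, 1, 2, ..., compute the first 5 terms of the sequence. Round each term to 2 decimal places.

This is a geometric sequence.
i=0: S_0 = 2.61 * 1.45^0 = 2.61
i=1: S_1 = 2.61 * 1.45^1 ≈ 3.78
i=2: S_2 = 2.61 * 1.45^2 ≈ 5.49
i=3: S_3 = 2.61 * 1.45^3 ≈ 7.96
i=4: S_4 = 2.61 * 1.45^4 ≈ 11.54
The first 5 terms are: [2.61, 3.78, 5.49, 7.96, 11.54]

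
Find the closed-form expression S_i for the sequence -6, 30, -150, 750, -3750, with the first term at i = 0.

Check ratios: 30 / -6 = -5.0
Common ratio r = -5.
First term a = -6.
Formula: S_i = -6 * (-5)^i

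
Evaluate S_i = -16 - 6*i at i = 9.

S_9 = -16 + -6*9 = -16 + -54 = -70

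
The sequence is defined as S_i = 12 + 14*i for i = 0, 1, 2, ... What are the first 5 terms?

This is an arithmetic sequence.
i=0: S_0 = 12 + 14*0 = 12
i=1: S_1 = 12 + 14*1 = 26
i=2: S_2 = 12 + 14*2 = 40
i=3: S_3 = 12 + 14*3 = 54
i=4: S_4 = 12 + 14*4 = 68
The first 5 terms are: [12, 26, 40, 54, 68]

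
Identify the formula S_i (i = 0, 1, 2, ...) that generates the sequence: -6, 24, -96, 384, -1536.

Check ratios: 24 / -6 = -4.0
Common ratio r = -4.
First term a = -6.
Formula: S_i = -6 * (-4)^i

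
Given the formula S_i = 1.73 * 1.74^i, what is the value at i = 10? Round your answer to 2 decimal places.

S_10 = 1.73 * 1.74^10 ≈ 1.73 * 254.3856 ≈ 440.09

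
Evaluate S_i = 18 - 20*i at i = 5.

S_5 = 18 + -20*5 = 18 + -100 = -82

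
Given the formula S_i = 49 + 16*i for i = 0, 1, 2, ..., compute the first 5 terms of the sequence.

This is an arithmetic sequence.
i=0: S_0 = 49 + 16*0 = 49
i=1: S_1 = 49 + 16*1 = 65
i=2: S_2 = 49 + 16*2 = 81
i=3: S_3 = 49 + 16*3 = 97
i=4: S_4 = 49 + 16*4 = 113
The first 5 terms are: [49, 65, 81, 97, 113]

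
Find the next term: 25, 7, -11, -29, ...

Differences: 7 - 25 = -18
This is an arithmetic sequence with common difference d = -18.
Next term = -29 + -18 = -47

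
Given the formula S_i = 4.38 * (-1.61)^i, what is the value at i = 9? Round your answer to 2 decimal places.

S_9 = 4.38 * (-1.61)^9 ≈ 4.38 * -72.683 ≈ -318.35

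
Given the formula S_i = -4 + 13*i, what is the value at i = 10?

S_10 = -4 + 13*10 = -4 + 130 = 126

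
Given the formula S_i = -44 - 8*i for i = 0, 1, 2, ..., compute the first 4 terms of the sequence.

This is an arithmetic sequence.
i=0: S_0 = -44 + -8*0 = -44
i=1: S_1 = -44 + -8*1 = -52
i=2: S_2 = -44 + -8*2 = -60
i=3: S_3 = -44 + -8*3 = -68
The first 4 terms are: [-44, -52, -60, -68]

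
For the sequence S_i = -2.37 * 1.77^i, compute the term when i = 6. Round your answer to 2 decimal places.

S_6 = -2.37 * 1.77^6 ≈ -2.37 * 30.7496 ≈ -72.88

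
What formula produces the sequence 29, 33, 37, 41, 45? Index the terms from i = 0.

Check differences: 33 - 29 = 4
37 - 33 = 4
Common difference d = 4.
First term a = 29.
Formula: S_i = 29 + 4*i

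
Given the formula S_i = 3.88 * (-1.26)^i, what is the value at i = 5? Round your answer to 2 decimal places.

S_5 = 3.88 * (-1.26)^5 ≈ 3.88 * -3.1758 ≈ -12.32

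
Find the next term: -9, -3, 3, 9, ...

Differences: -3 - -9 = 6
This is an arithmetic sequence with common difference d = 6.
Next term = 9 + 6 = 15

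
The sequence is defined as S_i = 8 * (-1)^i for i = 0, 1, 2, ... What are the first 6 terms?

This is a geometric sequence.
i=0: S_0 = 8 * (-1)^0 = 8
i=1: S_1 = 8 * (-1)^1 = -8
i=2: S_2 = 8 * (-1)^2 = 8
i=3: S_3 = 8 * (-1)^3 = -8
i=4: S_4 = 8 * (-1)^4 = 8
i=5: S_5 = 8 * (-1)^5 = -8
The first 6 terms are: [8, -8, 8, -8, 8, -8]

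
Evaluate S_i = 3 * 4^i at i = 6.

S_6 = 3 * 4^6 = 3 * 4096 = 12288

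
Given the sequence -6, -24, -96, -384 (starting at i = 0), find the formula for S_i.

Check ratios: -24 / -6 = 4.0
Common ratio r = 4.
First term a = -6.
Formula: S_i = -6 * 4^i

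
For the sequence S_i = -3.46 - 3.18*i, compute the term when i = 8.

S_8 = -3.46 + -3.18*8 = -3.46 + -25.44 = -28.9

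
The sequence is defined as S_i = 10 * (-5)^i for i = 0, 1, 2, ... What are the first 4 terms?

This is a geometric sequence.
i=0: S_0 = 10 * (-5)^0 = 10
i=1: S_1 = 10 * (-5)^1 = -50
i=2: S_2 = 10 * (-5)^2 = 250
i=3: S_3 = 10 * (-5)^3 = -1250
The first 4 terms are: [10, -50, 250, -1250]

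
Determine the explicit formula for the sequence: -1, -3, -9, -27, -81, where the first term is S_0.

Check ratios: -3 / -1 = 3.0
Common ratio r = 3.
First term a = -1.
Formula: S_i = -1 * 3^i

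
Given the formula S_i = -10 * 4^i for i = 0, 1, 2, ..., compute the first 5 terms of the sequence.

This is a geometric sequence.
i=0: S_0 = -10 * 4^0 = -10
i=1: S_1 = -10 * 4^1 = -40
i=2: S_2 = -10 * 4^2 = -160
i=3: S_3 = -10 * 4^3 = -640
i=4: S_4 = -10 * 4^4 = -2560
The first 5 terms are: [-10, -40, -160, -640, -2560]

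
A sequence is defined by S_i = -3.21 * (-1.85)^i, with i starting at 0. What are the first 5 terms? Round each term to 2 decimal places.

This is a geometric sequence.
i=0: S_0 = -3.21 * (-1.85)^0 = -3.21
i=1: S_1 = -3.21 * (-1.85)^1 ≈ 5.94
i=2: S_2 = -3.21 * (-1.85)^2 ≈ -10.99
i=3: S_3 = -3.21 * (-1.85)^3 ≈ 20.32
i=4: S_4 = -3.21 * (-1.85)^4 ≈ -37.6
The first 5 terms are: [-3.21, 5.94, -10.99, 20.32, -37.6]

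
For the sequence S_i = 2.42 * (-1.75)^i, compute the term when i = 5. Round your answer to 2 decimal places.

S_5 = 2.42 * (-1.75)^5 ≈ 2.42 * -16.4131 ≈ -39.72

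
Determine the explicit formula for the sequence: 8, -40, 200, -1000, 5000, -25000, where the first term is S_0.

Check ratios: -40 / 8 = -5.0
Common ratio r = -5.
First term a = 8.
Formula: S_i = 8 * (-5)^i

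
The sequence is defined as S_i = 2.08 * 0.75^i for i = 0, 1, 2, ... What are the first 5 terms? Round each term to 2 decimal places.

This is a geometric sequence.
i=0: S_0 = 2.08 * 0.75^0 = 2.08
i=1: S_1 = 2.08 * 0.75^1 = 1.56
i=2: S_2 = 2.08 * 0.75^2 = 1.17
i=3: S_3 = 2.08 * 0.75^3 ≈ 0.88
i=4: S_4 = 2.08 * 0.75^4 ≈ 0.66
The first 5 terms are: [2.08, 1.56, 1.17, 0.88, 0.66]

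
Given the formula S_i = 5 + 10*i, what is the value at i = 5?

S_5 = 5 + 10*5 = 5 + 50 = 55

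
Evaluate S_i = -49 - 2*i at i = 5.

S_5 = -49 + -2*5 = -49 + -10 = -59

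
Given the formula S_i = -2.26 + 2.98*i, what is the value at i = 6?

S_6 = -2.26 + 2.98*6 = -2.26 + 17.88 = 15.62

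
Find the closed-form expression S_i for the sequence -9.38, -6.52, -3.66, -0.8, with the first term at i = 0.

Check differences: -6.52 - -9.38 = 2.86
-3.66 - -6.52 = 2.86
Common difference d = 2.86.
First term a = -9.38.
Formula: S_i = -9.38 + 2.86*i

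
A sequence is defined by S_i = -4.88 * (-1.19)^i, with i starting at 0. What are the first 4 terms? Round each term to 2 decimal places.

This is a geometric sequence.
i=0: S_0 = -4.88 * (-1.19)^0 = -4.88
i=1: S_1 = -4.88 * (-1.19)^1 ≈ 5.81
i=2: S_2 = -4.88 * (-1.19)^2 ≈ -6.91
i=3: S_3 = -4.88 * (-1.19)^3 ≈ 8.22
The first 4 terms are: [-4.88, 5.81, -6.91, 8.22]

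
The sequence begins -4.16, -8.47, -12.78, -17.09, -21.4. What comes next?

Differences: -8.47 - -4.16 = -4.31
This is an arithmetic sequence with common difference d = -4.31.
Next term = -21.4 + -4.31 = -25.71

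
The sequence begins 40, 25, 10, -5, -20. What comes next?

Differences: 25 - 40 = -15
This is an arithmetic sequence with common difference d = -15.
Next term = -20 + -15 = -35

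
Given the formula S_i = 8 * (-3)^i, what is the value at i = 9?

S_9 = 8 * (-3)^9 = 8 * -19683 = -157464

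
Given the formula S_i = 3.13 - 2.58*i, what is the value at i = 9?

S_9 = 3.13 + -2.58*9 = 3.13 + -23.22 = -20.09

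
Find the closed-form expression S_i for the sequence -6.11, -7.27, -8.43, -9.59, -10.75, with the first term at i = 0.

Check differences: -7.27 - -6.11 = -1.16
-8.43 - -7.27 = -1.16
Common difference d = -1.16.
First term a = -6.11.
Formula: S_i = -6.11 - 1.16*i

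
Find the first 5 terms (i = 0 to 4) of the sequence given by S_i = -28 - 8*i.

This is an arithmetic sequence.
i=0: S_0 = -28 + -8*0 = -28
i=1: S_1 = -28 + -8*1 = -36
i=2: S_2 = -28 + -8*2 = -44
i=3: S_3 = -28 + -8*3 = -52
i=4: S_4 = -28 + -8*4 = -60
The first 5 terms are: [-28, -36, -44, -52, -60]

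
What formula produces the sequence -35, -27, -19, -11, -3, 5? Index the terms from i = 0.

Check differences: -27 - -35 = 8
-19 - -27 = 8
Common difference d = 8.
First term a = -35.
Formula: S_i = -35 + 8*i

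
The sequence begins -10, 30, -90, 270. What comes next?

Ratios: 30 / -10 = -3.0
This is a geometric sequence with common ratio r = -3.
Next term = 270 * -3 = -810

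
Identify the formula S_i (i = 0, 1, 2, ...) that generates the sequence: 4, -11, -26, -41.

Check differences: -11 - 4 = -15
-26 - -11 = -15
Common difference d = -15.
First term a = 4.
Formula: S_i = 4 - 15*i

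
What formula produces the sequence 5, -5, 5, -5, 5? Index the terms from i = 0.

Check ratios: -5 / 5 = -1.0
Common ratio r = -1.
First term a = 5.
Formula: S_i = 5 * (-1)^i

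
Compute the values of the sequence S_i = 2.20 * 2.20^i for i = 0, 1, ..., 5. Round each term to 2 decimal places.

This is a geometric sequence.
i=0: S_0 = 2.2 * 2.2^0 = 2.2
i=1: S_1 = 2.2 * 2.2^1 = 4.84
i=2: S_2 = 2.2 * 2.2^2 ≈ 10.65
i=3: S_3 = 2.2 * 2.2^3 ≈ 23.43
i=4: S_4 = 2.2 * 2.2^4 ≈ 51.54
i=5: S_5 = 2.2 * 2.2^5 ≈ 113.38
The first 6 terms are: [2.2, 4.84, 10.65, 23.43, 51.54, 113.38]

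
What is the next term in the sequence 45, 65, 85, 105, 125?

Differences: 65 - 45 = 20
This is an arithmetic sequence with common difference d = 20.
Next term = 125 + 20 = 145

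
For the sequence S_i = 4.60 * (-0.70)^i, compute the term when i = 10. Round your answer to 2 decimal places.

S_10 = 4.6 * (-0.7)^10 ≈ 4.6 * 0.0282 ≈ 0.13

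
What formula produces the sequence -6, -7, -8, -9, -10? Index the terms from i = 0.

Check differences: -7 - -6 = -1
-8 - -7 = -1
Common difference d = -1.
First term a = -6.
Formula: S_i = -6 - 1*i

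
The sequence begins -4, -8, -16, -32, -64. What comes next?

Ratios: -8 / -4 = 2.0
This is a geometric sequence with common ratio r = 2.
Next term = -64 * 2 = -128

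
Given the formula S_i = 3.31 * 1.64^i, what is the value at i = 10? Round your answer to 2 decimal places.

S_10 = 3.31 * 1.64^10 ≈ 3.31 * 140.7468 ≈ 465.87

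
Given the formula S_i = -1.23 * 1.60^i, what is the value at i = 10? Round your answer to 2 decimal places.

S_10 = -1.23 * 1.6^10 ≈ -1.23 * 109.9512 ≈ -135.24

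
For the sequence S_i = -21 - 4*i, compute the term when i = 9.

S_9 = -21 + -4*9 = -21 + -36 = -57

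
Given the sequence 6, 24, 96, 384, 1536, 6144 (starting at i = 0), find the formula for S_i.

Check ratios: 24 / 6 = 4.0
Common ratio r = 4.
First term a = 6.
Formula: S_i = 6 * 4^i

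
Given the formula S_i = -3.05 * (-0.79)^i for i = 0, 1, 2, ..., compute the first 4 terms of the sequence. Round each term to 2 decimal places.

This is a geometric sequence.
i=0: S_0 = -3.05 * (-0.79)^0 = -3.05
i=1: S_1 = -3.05 * (-0.79)^1 ≈ 2.41
i=2: S_2 = -3.05 * (-0.79)^2 ≈ -1.9
i=3: S_3 = -3.05 * (-0.79)^3 ≈ 1.5
The first 4 terms are: [-3.05, 2.41, -1.9, 1.5]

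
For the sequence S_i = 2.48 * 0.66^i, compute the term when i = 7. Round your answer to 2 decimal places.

S_7 = 2.48 * 0.66^7 ≈ 2.48 * 0.0546 ≈ 0.14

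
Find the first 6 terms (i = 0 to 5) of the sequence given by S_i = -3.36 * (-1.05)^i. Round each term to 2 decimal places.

This is a geometric sequence.
i=0: S_0 = -3.36 * (-1.05)^0 = -3.36
i=1: S_1 = -3.36 * (-1.05)^1 ≈ 3.53
i=2: S_2 = -3.36 * (-1.05)^2 ≈ -3.7
i=3: S_3 = -3.36 * (-1.05)^3 ≈ 3.89
i=4: S_4 = -3.36 * (-1.05)^4 ≈ -4.08
i=5: S_5 = -3.36 * (-1.05)^5 ≈ 4.29
The first 6 terms are: [-3.36, 3.53, -3.7, 3.89, -4.08, 4.29]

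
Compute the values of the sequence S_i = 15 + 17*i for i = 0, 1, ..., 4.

This is an arithmetic sequence.
i=0: S_0 = 15 + 17*0 = 15
i=1: S_1 = 15 + 17*1 = 32
i=2: S_2 = 15 + 17*2 = 49
i=3: S_3 = 15 + 17*3 = 66
i=4: S_4 = 15 + 17*4 = 83
The first 5 terms are: [15, 32, 49, 66, 83]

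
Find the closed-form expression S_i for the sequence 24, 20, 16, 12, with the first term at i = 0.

Check differences: 20 - 24 = -4
16 - 20 = -4
Common difference d = -4.
First term a = 24.
Formula: S_i = 24 - 4*i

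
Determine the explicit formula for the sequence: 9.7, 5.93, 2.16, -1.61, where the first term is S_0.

Check differences: 5.93 - 9.7 = -3.77
2.16 - 5.93 = -3.77
Common difference d = -3.77.
First term a = 9.7.
Formula: S_i = 9.70 - 3.77*i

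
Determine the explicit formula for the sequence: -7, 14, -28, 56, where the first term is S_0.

Check ratios: 14 / -7 = -2.0
Common ratio r = -2.
First term a = -7.
Formula: S_i = -7 * (-2)^i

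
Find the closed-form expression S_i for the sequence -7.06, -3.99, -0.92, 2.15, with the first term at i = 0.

Check differences: -3.99 - -7.06 = 3.07
-0.92 - -3.99 = 3.07
Common difference d = 3.07.
First term a = -7.06.
Formula: S_i = -7.06 + 3.07*i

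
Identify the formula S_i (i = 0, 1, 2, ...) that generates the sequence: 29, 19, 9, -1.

Check differences: 19 - 29 = -10
9 - 19 = -10
Common difference d = -10.
First term a = 29.
Formula: S_i = 29 - 10*i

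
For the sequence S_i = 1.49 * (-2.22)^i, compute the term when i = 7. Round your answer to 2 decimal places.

S_7 = 1.49 * (-2.22)^7 ≈ 1.49 * -265.7485 ≈ -395.97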